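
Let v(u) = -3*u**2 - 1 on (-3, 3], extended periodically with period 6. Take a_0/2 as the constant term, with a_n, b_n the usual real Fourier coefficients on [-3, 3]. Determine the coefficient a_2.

a_2 = 1/3 ∫_{-3}^{3} v(u) cos(2*pi*u/3) du.
v is even and cos(2*pi*u/3) is even, so the integrand is even and a_2 = 2/3 ∫_0^{3} v(u) cos(2*pi*u/3) du.
Integrating by parts twice (tabular method), an antiderivative of (-3*u**2 - 1) cos(2*pi*u/3) is -9*u**2*sin(2*pi*u/3)/(2*pi) - 27*u*cos(2*pi*u/3)/(2*pi**2) - 3*sin(2*pi*u/3)/(2*pi) + 81*sin(2*pi*u/3)/(4*pi**3); evaluating from 0 to 3: ∫_{0}^{3} (-3*u**2 - 1) cos(2*pi*u/3) du = (-81/(2*pi**2)) - (0) = -81/(2*pi**2).
Hence a_2 = (2/3)·(-81/(2*pi**2)) = -27/pi**2.

-27/pi**2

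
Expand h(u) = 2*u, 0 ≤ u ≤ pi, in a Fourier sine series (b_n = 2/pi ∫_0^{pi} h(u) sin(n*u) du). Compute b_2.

-2

b_2 = 2/pi ∫_0^{pi} (2*u) sin(2*u) du.
Integrating by parts (boundary term plus one more integral), an antiderivative of (2*u) sin(2*u) is -u*cos(2*u) + sin(2*u)/2; evaluating from 0 to pi: ∫_{0}^{pi} (2*u) sin(2*u) du = (-pi) - (0) = -pi.
Hence b_2 = (2/pi)·(-pi) = -2.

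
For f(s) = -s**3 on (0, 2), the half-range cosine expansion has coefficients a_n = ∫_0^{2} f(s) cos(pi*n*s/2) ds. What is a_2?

-12/pi**2

a_2 = ∫_0^{2} (-s**3) cos(pi*s) ds.
Integrating by parts three times (tabular method), an antiderivative of (-s**3) cos(pi*s) is -s**3*sin(pi*s)/pi - 3*s**2*cos(pi*s)/pi**2 + 6*s*sin(pi*s)/pi**3 + 6*cos(pi*s)/pi**4; evaluating from 0 to 2: ∫_{0}^{2} (-s**3) cos(pi*s) ds = (6*(1 - 2*pi**2)/pi**4) - (6/pi**4) = -12/pi**2.
Hence a_2 = -12/pi**2.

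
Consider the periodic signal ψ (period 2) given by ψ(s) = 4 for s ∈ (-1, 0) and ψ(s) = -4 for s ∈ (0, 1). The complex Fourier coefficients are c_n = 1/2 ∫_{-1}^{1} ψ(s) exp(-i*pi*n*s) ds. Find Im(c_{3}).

Since ψ is real-valued, Im(c_{3}) = -1/2 ∫_{-1}^{1} ψ(s) sin(3*pi*s) ds = -b_{3}/2.
ψ is odd and sin(3*pi*s) is odd, so the integrand is even: ∫_{-1}^{1} ψ(s) sin(3*pi*s) ds = 2∫_0^{1} ψ(s) sin(3*pi*s) ds.
Directly, an antiderivative of (-4) sin(3*pi*s) is 4*cos(3*pi*s)/(3*pi); evaluating from 0 to 1: ∫_{0}^{1} (-4) sin(3*pi*s) ds = (-4/(3*pi)) - (4/(3*pi)) = -8/(3*pi).
So ∫_{-1}^{1} ψ(s) sin(3*pi*s) ds = -16/(3*pi).
Hence Im(c_{3}) = (-1/2)·(-16/(3*pi)) = 8/(3*pi).

8/(3*pi)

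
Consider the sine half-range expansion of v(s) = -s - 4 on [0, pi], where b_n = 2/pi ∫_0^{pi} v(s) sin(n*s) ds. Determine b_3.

b_3 = 2/pi ∫_0^{pi} (-s - 4) sin(3*s) ds.
Integrating by parts (boundary term plus one more integral), an antiderivative of (-s - 4) sin(3*s) is s*cos(3*s)/3 - sin(3*s)/9 + 4*cos(3*s)/3; evaluating from 0 to pi: ∫_{0}^{pi} (-s - 4) sin(3*s) ds = (-4/3 - pi/3) - (4/3) = -8/3 - pi/3.
Hence b_3 = (2/pi)·(-8/3 - pi/3) = 2*(-8 - pi)/(3*pi).

2*(-8 - pi)/(3*pi)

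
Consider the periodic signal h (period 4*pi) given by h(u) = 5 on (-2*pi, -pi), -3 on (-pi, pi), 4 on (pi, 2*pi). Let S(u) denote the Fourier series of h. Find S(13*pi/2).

u = 13*pi/2 differs from u = -3*pi/2 by 2 full period(s), and the series is 4*pi-periodic.
h is continuous at u = -3*pi/2 with value 5, so the series converges to 5 there.

5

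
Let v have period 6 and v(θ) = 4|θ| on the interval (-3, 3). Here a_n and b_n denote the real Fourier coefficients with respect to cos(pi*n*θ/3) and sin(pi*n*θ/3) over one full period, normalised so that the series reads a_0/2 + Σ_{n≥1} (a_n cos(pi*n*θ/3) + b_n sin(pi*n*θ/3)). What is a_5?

a_5 = 1/3 ∫_{-3}^{3} v(θ) cos(5*pi*θ/3) dθ.
v is even and cos(5*pi*θ/3) is even, so the integrand is even and a_5 = 2/3 ∫_0^{3} v(θ) cos(5*pi*θ/3) dθ.
Integrating by parts (boundary term plus one more integral), an antiderivative of (4*θ) cos(5*pi*θ/3) is 12*θ*sin(5*pi*θ/3)/(5*pi) + 36*cos(5*pi*θ/3)/(25*pi**2); evaluating from 0 to 3: ∫_{0}^{3} (4*θ) cos(5*pi*θ/3) dθ = (-36/(25*pi**2)) - (36/(25*pi**2)) = -72/(25*pi**2).
Hence a_5 = (2/3)·(-72/(25*pi**2)) = -48/(25*pi**2).

-48/(25*pi**2)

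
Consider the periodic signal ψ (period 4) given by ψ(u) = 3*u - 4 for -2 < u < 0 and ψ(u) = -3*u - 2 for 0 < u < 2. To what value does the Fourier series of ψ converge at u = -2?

At u = -2 the one-sided limits are ψ(-2^-) = -8 and ψ(-2^+) = -10.
By Dirichlet's theorem the series converges to their average, [(-8) + (-10)]/2 = -9.

-9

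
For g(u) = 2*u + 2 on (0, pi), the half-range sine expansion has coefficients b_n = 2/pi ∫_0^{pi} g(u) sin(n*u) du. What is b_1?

b_1 = 2/pi ∫_0^{pi} (2*u + 2) sin(u) du.
Integrating by parts (boundary term plus one more integral), an antiderivative of (2*u + 2) sin(u) is -2*u*cos(u) + 2*sin(u) - 2*cos(u); evaluating from 0 to pi: ∫_{0}^{pi} (2*u + 2) sin(u) du = (2 + 2*pi) - (-2) = 4 + 2*pi.
Hence b_1 = (2/pi)·(4 + 2*pi) = 8/pi + 4.

8/pi + 4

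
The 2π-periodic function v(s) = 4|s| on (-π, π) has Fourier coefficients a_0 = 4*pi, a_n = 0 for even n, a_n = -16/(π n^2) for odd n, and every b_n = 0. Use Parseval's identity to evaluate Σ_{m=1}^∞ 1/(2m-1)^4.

Parseval: a_0^2/2 + Σ a_n^2 = (1/π) ∫_{-π}^{π} v(s)^2 ds = 32*pi**2/3.
Subtract a_0^2/2 = 8*pi**2: Σ a_n^2 = 8*pi**2/3.
Only odd n contribute, with a_n^2 = 256/(π^2 n^4), so Σ_{m≥1} 1/(2m-1)^4 = π^2·(8*pi**2/3)/256 = pi**4/96.

pi**4/96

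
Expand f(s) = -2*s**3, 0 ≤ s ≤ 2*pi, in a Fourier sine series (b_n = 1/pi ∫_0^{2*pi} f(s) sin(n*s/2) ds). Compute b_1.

192 - 32*pi**2

b_1 = 1/pi ∫_0^{2*pi} (-2*s**3) sin(s/2) ds.
Integrating by parts three times (tabular method), an antiderivative of (-2*s**3) sin(s/2) is 4*s**3*cos(s/2) - 24*s**2*sin(s/2) - 96*s*cos(s/2) + 192*sin(s/2); evaluating from 0 to 2*pi: ∫_{0}^{2*pi} (-2*s**3) sin(s/2) ds = (32*pi*(6 - pi**2)) - (0) = 32*pi*(6 - pi**2).
Hence b_1 = (1/pi)·(32*pi*(6 - pi**2)) = 192 - 32*pi**2.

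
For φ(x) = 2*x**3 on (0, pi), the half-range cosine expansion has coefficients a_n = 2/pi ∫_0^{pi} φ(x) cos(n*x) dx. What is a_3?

4*(4 - 9*pi**2)/(27*pi)

a_3 = 2/pi ∫_0^{pi} (2*x**3) cos(3*x) dx.
Integrating by parts three times (tabular method), an antiderivative of (2*x**3) cos(3*x) is 2*x**3*sin(3*x)/3 + 2*x**2*cos(3*x)/3 - 4*x*sin(3*x)/9 - 4*cos(3*x)/27; evaluating from 0 to pi: ∫_{0}^{pi} (2*x**3) cos(3*x) dx = (4/27 - 2*pi**2/3) - (-4/27) = 8/27 - 2*pi**2/3.
Hence a_3 = (2/pi)·(8/27 - 2*pi**2/3) = 4*(4 - 9*pi**2)/(27*pi).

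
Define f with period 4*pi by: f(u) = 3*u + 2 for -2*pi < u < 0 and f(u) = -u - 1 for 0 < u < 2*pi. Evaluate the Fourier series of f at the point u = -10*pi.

1/2 - 4*pi

u = -10*pi differs from u = -2*pi by -2 full period(s), and the series is 4*pi-periodic.
At u = -2*pi the one-sided limits are f(-2*pi^-) = -2*pi - 1 and f(-2*pi^+) = 2 - 6*pi.
By Dirichlet's theorem the series converges to their average, [(-2*pi - 1) + (2 - 6*pi)]/2 = 1/2 - 4*pi.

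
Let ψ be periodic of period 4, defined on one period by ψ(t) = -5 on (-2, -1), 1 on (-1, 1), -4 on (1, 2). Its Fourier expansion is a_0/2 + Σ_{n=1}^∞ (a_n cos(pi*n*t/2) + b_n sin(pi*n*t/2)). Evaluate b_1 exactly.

b_1 = 1/2 ∫_{-2}^{2} ψ(t) sin(pi*t/2) dt.
Split the integral at the breakpoints.
Directly, an antiderivative of (-5) sin(pi*t/2) is 10*cos(pi*t/2)/pi; evaluating from -2 to -1: ∫_{-2}^{-1} (-5) sin(pi*t/2) dt = (0) - (-10/pi) = 10/pi.
Directly, an antiderivative of (1) sin(pi*t/2) is -2*cos(pi*t/2)/pi; evaluating from -1 to 1: ∫_{-1}^{1} (1) sin(pi*t/2) dt = (0) - (0) = 0.
Directly, an antiderivative of (-4) sin(pi*t/2) is 8*cos(pi*t/2)/pi; evaluating from 1 to 2: ∫_{1}^{2} (-4) sin(pi*t/2) dt = (-8/pi) - (0) = -8/pi.
Summing the pieces and multiplying by (1/2) gives b_1 = 1/pi.

1/pi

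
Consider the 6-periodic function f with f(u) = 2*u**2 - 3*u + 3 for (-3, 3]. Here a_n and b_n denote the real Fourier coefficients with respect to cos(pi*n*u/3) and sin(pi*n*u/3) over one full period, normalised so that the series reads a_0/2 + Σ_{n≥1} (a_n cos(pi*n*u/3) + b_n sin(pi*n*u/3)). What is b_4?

9/(2*pi)

b_4 = 1/3 ∫_{-3}^{3} f(u) sin(4*pi*u/3) du.
Integrating by parts twice (tabular method), an antiderivative of (2*u**2 - 3*u + 3) sin(4*pi*u/3) is -3*u**2*cos(4*pi*u/3)/(2*pi) + 9*u*sin(4*pi*u/3)/(4*pi**2) + 9*u*cos(4*pi*u/3)/(4*pi) - 27*sin(4*pi*u/3)/(16*pi**2) - 9*cos(4*pi*u/3)/(4*pi) + 27*cos(4*pi*u/3)/(16*pi**3); evaluating from -3 to 3: ∫_{-3}^{3} (2*u**2 - 3*u + 3) sin(4*pi*u/3) du = (-9/pi + 27/(16*pi**3)) - (9*(3 - 40*pi**2)/(16*pi**3)) = 27/(2*pi).
Hence b_4 = (1/3)·(27/(2*pi)) = 9/(2*pi).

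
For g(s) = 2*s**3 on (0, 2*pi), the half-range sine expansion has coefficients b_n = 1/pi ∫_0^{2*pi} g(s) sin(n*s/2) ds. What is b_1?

b_1 = 1/pi ∫_0^{2*pi} (2*s**3) sin(s/2) ds.
Integrating by parts three times (tabular method), an antiderivative of (2*s**3) sin(s/2) is -4*s**3*cos(s/2) + 24*s**2*sin(s/2) + 96*s*cos(s/2) - 192*sin(s/2); evaluating from 0 to 2*pi: ∫_{0}^{2*pi} (2*s**3) sin(s/2) ds = (32*pi*(-6 + pi**2)) - (0) = 32*pi*(-6 + pi**2).
Hence b_1 = (1/pi)·(32*pi*(-6 + pi**2)) = -192 + 32*pi**2.

-192 + 32*pi**2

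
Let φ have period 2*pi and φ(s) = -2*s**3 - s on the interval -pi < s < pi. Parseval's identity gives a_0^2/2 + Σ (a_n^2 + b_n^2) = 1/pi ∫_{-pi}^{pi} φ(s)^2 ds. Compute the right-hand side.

1/pi ∫_{-pi}^{pi} φ(s)^2 ds = 1/pi · (2*pi**3*(35 + 84*pi**2 + 60*pi**4)/105) = 2*pi**2*(35 + 84*pi**2 + 60*pi**4)/105.

2*pi**2*(35 + 84*pi**2 + 60*pi**4)/105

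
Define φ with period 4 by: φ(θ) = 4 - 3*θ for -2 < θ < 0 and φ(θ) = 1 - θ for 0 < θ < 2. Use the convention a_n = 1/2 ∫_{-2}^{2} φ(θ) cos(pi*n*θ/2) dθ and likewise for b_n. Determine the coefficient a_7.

a_7 = 1/2 ∫_{-2}^{2} φ(θ) cos(7*pi*θ/2) dθ.
Split the integral at the breakpoints.
Integrating by parts (boundary term plus one more integral), an antiderivative of (4 - 3*θ) cos(7*pi*θ/2) is -6*θ*sin(7*pi*θ/2)/(7*pi) + 8*sin(7*pi*θ/2)/(7*pi) - 12*cos(7*pi*θ/2)/(49*pi**2); evaluating from -2 to 0: ∫_{-2}^{0} (4 - 3*θ) cos(7*pi*θ/2) dθ = (-12/(49*pi**2)) - (12/(49*pi**2)) = -24/(49*pi**2).
Integrating by parts (boundary term plus one more integral), an antiderivative of (1 - θ) cos(7*pi*θ/2) is -2*θ*sin(7*pi*θ/2)/(7*pi) + 2*sin(7*pi*θ/2)/(7*pi) - 4*cos(7*pi*θ/2)/(49*pi**2); evaluating from 0 to 2: ∫_{0}^{2} (1 - θ) cos(7*pi*θ/2) dθ = (4/(49*pi**2)) - (-4/(49*pi**2)) = 8/(49*pi**2).
Summing the pieces and multiplying by (1/2) gives a_7 = -8/(49*pi**2).

-8/(49*pi**2)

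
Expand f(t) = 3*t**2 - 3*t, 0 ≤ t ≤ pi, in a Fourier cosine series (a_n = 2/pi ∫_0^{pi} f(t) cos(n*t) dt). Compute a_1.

a_1 = 2/pi ∫_0^{pi} (3*t**2 - 3*t) cos(t) dt.
Integrating by parts twice (tabular method), an antiderivative of (3*t**2 - 3*t) cos(t) is 3*t**2*sin(t) - 3*t*sin(t) + 6*t*cos(t) - 6*sin(t) - 3*cos(t); evaluating from 0 to pi: ∫_{0}^{pi} (3*t**2 - 3*t) cos(t) dt = (3 - 6*pi) - (-3) = 6 - 6*pi.
Hence a_1 = (2/pi)·(6 - 6*pi) = -12 + 12/pi.

-12 + 12/pi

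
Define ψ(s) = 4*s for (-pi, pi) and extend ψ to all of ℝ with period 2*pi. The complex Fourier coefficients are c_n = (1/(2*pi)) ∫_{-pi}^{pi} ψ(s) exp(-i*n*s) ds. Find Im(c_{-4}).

-1

Since ψ is real-valued, Im(c_{-4}) = -(1/(2*pi)) ∫_{-pi}^{pi} ψ(s) sin(-4*s) ds = b_{4}/2.
ψ is odd and sin(-4*s) is odd, so the integrand is even: ∫_{-pi}^{pi} ψ(s) sin(-4*s) ds = 2∫_0^{pi} ψ(s) sin(-4*s) ds.
Integrating by parts (boundary term plus one more integral), an antiderivative of (4*s) sin(-4*s) is s*cos(4*s) - sin(4*s)/4; evaluating from 0 to pi: ∫_{0}^{pi} (4*s) sin(-4*s) ds = (pi) - (0) = pi.
So ∫_{-pi}^{pi} ψ(s) sin(-4*s) ds = 2*pi.
Hence Im(c_{-4}) = (-1/(2*pi))·(2*pi) = -1.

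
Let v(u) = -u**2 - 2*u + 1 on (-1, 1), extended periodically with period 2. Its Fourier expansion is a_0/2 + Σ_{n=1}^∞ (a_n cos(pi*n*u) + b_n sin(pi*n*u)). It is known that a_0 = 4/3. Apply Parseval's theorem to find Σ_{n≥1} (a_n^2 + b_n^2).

Parseval: a_0^2/2 + Σ_{n≥1} (a_n^2+b_n^2) = ∫_{-1}^{1} v(u)^2 du = 56/15.
Subtract a_0^2/2 = 8/9: Σ (a_n^2+b_n^2) = 128/45.

128/45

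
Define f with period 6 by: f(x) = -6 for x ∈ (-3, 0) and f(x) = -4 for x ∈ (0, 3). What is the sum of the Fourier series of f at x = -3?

At x = -3 the one-sided limits are f(-3^-) = -4 and f(-3^+) = -6.
By Dirichlet's theorem the series converges to their average, [(-4) + (-6)]/2 = -5.

-5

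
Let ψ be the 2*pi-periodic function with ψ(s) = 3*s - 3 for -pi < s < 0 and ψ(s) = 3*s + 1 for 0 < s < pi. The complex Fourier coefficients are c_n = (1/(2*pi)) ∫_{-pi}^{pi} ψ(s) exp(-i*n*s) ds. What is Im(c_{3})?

(-pi - 4/3)/pi

Since ψ is real-valued, Im(c_{3}) = -(1/(2*pi)) ∫_{-pi}^{pi} ψ(s) sin(3*s) ds = -b_{3}/2.
Split the integral at the breakpoints.
Integrating by parts (boundary term plus one more integral), an antiderivative of (3*s - 3) sin(3*s) is -s*cos(3*s) + sin(3*s)/3 + cos(3*s); evaluating from -pi to 0: ∫_{-pi}^{0} (3*s - 3) sin(3*s) ds = (1) - (-pi - 1) = 2 + pi.
Integrating by parts (boundary term plus one more integral), an antiderivative of (3*s + 1) sin(3*s) is -s*cos(3*s) + sin(3*s)/3 - cos(3*s)/3; evaluating from 0 to pi: ∫_{0}^{pi} (3*s + 1) sin(3*s) ds = (1/3 + pi) - (-1/3) = 2/3 + pi.
So ∫_{-pi}^{pi} ψ(s) sin(3*s) ds = 8/3 + 2*pi.
Hence Im(c_{3}) = (-1/(2*pi))·(8/3 + 2*pi) = (-pi - 4/3)/pi.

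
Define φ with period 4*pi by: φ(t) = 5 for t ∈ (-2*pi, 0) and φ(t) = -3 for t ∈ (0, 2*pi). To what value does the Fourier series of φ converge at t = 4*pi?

1

t = 4*pi differs from t = 0 by 1 full period(s), and the series is 4*pi-periodic.
At t = 0 the one-sided limits are φ(0^-) = 5 and φ(0^+) = -3.
By Dirichlet's theorem the series converges to their average, [(5) + (-3)]/2 = 1.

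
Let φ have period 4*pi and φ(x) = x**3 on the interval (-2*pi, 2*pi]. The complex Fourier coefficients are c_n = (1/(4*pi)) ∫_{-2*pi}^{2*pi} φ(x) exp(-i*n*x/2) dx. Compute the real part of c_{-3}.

Since φ is real-valued, Re(c_{-3}) = (1/(4*pi)) ∫_{-2*pi}^{2*pi} φ(x) cos(-3*x/2) dx = a_{3}/2.
(φ is odd, so the integrand is odd over a symmetric interval and the integral vanishes.)

0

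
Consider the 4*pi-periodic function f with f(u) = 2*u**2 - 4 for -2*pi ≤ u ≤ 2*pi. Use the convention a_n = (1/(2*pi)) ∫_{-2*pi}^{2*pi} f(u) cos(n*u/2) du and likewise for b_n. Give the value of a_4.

2

a_4 = (1/(2*pi)) ∫_{-2*pi}^{2*pi} f(u) cos(2*u) du.
f is even and cos(2*u) is even, so the integrand is even and a_4 = 1/pi ∫_0^{2*pi} f(u) cos(2*u) du.
Integrating by parts twice (tabular method), an antiderivative of (2*u**2 - 4) cos(2*u) is u**2*sin(2*u) + u*cos(2*u) - 5*sin(2*u)/2; evaluating from 0 to 2*pi: ∫_{0}^{2*pi} (2*u**2 - 4) cos(2*u) du = (2*pi) - (0) = 2*pi.
Hence a_4 = (1/pi)·(2*pi) = 2.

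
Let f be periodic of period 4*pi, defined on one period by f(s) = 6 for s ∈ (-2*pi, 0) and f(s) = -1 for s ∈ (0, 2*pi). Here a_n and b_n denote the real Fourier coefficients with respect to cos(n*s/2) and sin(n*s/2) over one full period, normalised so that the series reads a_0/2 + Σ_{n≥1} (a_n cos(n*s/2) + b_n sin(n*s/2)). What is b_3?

-14/(3*pi)

b_3 = (1/(2*pi)) ∫_{-2*pi}^{2*pi} f(s) sin(3*s/2) ds.
Split the integral at the breakpoints.
Directly, an antiderivative of (6) sin(3*s/2) is -4*cos(3*s/2); evaluating from -2*pi to 0: ∫_{-2*pi}^{0} (6) sin(3*s/2) ds = (-4) - (4) = -8.
Directly, an antiderivative of (-1) sin(3*s/2) is 2*cos(3*s/2)/3; evaluating from 0 to 2*pi: ∫_{0}^{2*pi} (-1) sin(3*s/2) ds = (-2/3) - (2/3) = -4/3.
Summing the pieces and multiplying by (1/(2*pi)) gives b_3 = -14/(3*pi).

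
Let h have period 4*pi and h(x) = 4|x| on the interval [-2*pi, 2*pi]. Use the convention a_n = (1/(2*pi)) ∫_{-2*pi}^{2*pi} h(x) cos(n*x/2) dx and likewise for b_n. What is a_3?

-32/(9*pi)

a_3 = (1/(2*pi)) ∫_{-2*pi}^{2*pi} h(x) cos(3*x/2) dx.
h is even and cos(3*x/2) is even, so the integrand is even and a_3 = 1/pi ∫_0^{2*pi} h(x) cos(3*x/2) dx.
Integrating by parts (boundary term plus one more integral), an antiderivative of (4*x) cos(3*x/2) is 8*x*sin(3*x/2)/3 + 16*cos(3*x/2)/9; evaluating from 0 to 2*pi: ∫_{0}^{2*pi} (4*x) cos(3*x/2) dx = (-16/9) - (16/9) = -32/9.
Hence a_3 = (1/pi)·(-32/9) = -32/(9*pi).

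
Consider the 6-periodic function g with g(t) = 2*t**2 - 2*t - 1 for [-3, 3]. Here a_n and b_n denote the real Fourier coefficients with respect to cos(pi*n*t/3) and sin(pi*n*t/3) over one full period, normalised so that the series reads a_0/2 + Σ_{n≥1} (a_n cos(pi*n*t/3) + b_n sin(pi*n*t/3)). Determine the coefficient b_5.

b_5 = 1/3 ∫_{-3}^{3} g(t) sin(5*pi*t/3) dt.
Integrating by parts twice (tabular method), an antiderivative of (2*t**2 - 2*t - 1) sin(5*pi*t/3) is -6*t**2*cos(5*pi*t/3)/(5*pi) + 36*t*sin(5*pi*t/3)/(25*pi**2) + 6*t*cos(5*pi*t/3)/(5*pi) - 18*sin(5*pi*t/3)/(25*pi**2) + 108*cos(5*pi*t/3)/(125*pi**3) + 3*cos(5*pi*t/3)/(5*pi); evaluating from -3 to 3: ∫_{-3}^{3} (2*t**2 - 2*t - 1) sin(5*pi*t/3) dt = (3*(-36 + 275*pi**2)/(125*pi**3)) - (3*(-36 + 575*pi**2)/(125*pi**3)) = -36/(5*pi).
Hence b_5 = (1/3)·(-36/(5*pi)) = -12/(5*pi).

-12/(5*pi)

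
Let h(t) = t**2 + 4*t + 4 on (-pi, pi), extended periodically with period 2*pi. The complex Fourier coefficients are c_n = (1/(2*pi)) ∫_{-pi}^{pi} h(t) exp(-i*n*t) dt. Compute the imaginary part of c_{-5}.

4/5

Since h is real-valued, Im(c_{-5}) = -(1/(2*pi)) ∫_{-pi}^{pi} h(t) sin(-5*t) dt = b_{5}/2.
Integrating by parts twice (tabular method), an antiderivative of (t**2 + 4*t + 4) sin(-5*t) is t**2*cos(5*t)/5 - 2*t*sin(5*t)/25 + 4*t*cos(5*t)/5 - 4*sin(5*t)/25 + 98*cos(5*t)/125; evaluating from -pi to pi: ∫_{-pi}^{pi} (t**2 + 4*t + 4) sin(-5*t) dt = (-4*pi/5 - pi**2/5 - 98/125) - (-pi**2/5 - 98/125 + 4*pi/5) = -8*pi/5.
Hence Im(c_{-5}) = (-1/(2*pi))·(-8*pi/5) = 4/5.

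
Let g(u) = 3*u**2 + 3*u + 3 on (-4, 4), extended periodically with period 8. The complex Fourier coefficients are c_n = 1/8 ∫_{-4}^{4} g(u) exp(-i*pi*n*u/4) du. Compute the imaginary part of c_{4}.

Since g is real-valued, Im(c_{4}) = -1/8 ∫_{-4}^{4} g(u) sin(pi*u) du = -b_{4}/2.
Integrating by parts twice (tabular method), an antiderivative of (3*u**2 + 3*u + 3) sin(pi*u) is -3*u**2*cos(pi*u)/pi + 6*u*sin(pi*u)/pi**2 - 3*u*cos(pi*u)/pi + 3*sin(pi*u)/pi**2 - 3*cos(pi*u)/pi + 6*cos(pi*u)/pi**3; evaluating from -4 to 4: ∫_{-4}^{4} (3*u**2 + 3*u + 3) sin(pi*u) du = (-63/pi + 6/pi**3) - (-39/pi + 6/pi**3) = -24/pi.
Hence Im(c_{4}) = (-1/8)·(-24/pi) = 3/pi.

3/pi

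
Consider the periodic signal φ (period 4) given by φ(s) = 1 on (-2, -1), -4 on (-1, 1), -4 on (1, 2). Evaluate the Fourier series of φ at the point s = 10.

-3/2

s = 10 differs from s = 2 by 2 full period(s), and the series is 4-periodic.
At s = 2 the one-sided limits are φ(2^-) = -4 and φ(2^+) = 1.
By Dirichlet's theorem the series converges to their average, [(-4) + (1)]/2 = -3/2.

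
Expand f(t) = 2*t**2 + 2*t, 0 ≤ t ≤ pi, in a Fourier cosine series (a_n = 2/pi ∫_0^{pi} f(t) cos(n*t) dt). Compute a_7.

8*(-pi - 1)/(49*pi)

a_7 = 2/pi ∫_0^{pi} (2*t**2 + 2*t) cos(7*t) dt.
Integrating by parts twice (tabular method), an antiderivative of (2*t**2 + 2*t) cos(7*t) is 2*t**2*sin(7*t)/7 + 2*t*sin(7*t)/7 + 4*t*cos(7*t)/49 - 4*sin(7*t)/343 + 2*cos(7*t)/49; evaluating from 0 to pi: ∫_{0}^{pi} (2*t**2 + 2*t) cos(7*t) dt = (-4*pi/49 - 2/49) - (2/49) = -4*pi/49 - 4/49.
Hence a_7 = (2/pi)·(-4*pi/49 - 4/49) = 8*(-pi - 1)/(49*pi).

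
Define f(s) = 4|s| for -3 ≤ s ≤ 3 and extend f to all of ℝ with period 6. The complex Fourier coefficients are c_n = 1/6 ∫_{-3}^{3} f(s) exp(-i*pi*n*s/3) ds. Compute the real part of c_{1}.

Since f is real-valued, Re(c_{1}) = 1/6 ∫_{-3}^{3} f(s) cos(pi*s/3) ds = a_{1}/2.
f is even and cos(pi*s/3) is even, so the integrand is even: ∫_{-3}^{3} f(s) cos(pi*s/3) ds = 2∫_0^{3} f(s) cos(pi*s/3) ds.
Integrating by parts (boundary term plus one more integral), an antiderivative of (4*s) cos(pi*s/3) is 12*s*sin(pi*s/3)/pi + 36*cos(pi*s/3)/pi**2; evaluating from 0 to 3: ∫_{0}^{3} (4*s) cos(pi*s/3) ds = (-36/pi**2) - (36/pi**2) = -72/pi**2.
So ∫_{-3}^{3} f(s) cos(pi*s/3) ds = -144/pi**2.
Hence Re(c_{1}) = (1/6)·(-144/pi**2) = -24/pi**2.

-24/pi**2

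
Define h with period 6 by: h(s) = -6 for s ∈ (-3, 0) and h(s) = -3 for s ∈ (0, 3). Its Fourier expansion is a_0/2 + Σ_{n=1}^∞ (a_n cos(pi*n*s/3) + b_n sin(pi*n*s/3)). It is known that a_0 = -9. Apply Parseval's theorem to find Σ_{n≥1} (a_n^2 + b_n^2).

Parseval: a_0^2/2 + Σ_{n≥1} (a_n^2+b_n^2) = 1/3 ∫_{-3}^{3} h(s)^2 ds = 45.
Subtract a_0^2/2 = 81/2: Σ (a_n^2+b_n^2) = 9/2.

9/2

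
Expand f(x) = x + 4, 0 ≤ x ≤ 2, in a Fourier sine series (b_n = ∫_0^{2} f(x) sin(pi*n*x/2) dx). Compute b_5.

4/pi

b_5 = ∫_0^{2} (x + 4) sin(5*pi*x/2) dx.
Integrating by parts (boundary term plus one more integral), an antiderivative of (x + 4) sin(5*pi*x/2) is -2*x*cos(5*pi*x/2)/(5*pi) + 4*sin(5*pi*x/2)/(25*pi**2) - 8*cos(5*pi*x/2)/(5*pi); evaluating from 0 to 2: ∫_{0}^{2} (x + 4) sin(5*pi*x/2) dx = (12/(5*pi)) - (-8/(5*pi)) = 4/pi.
Hence b_5 = 4/pi.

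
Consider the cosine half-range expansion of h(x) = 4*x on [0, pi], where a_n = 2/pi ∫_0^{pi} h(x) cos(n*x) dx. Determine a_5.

a_5 = 2/pi ∫_0^{pi} (4*x) cos(5*x) dx.
Integrating by parts (boundary term plus one more integral), an antiderivative of (4*x) cos(5*x) is 4*x*sin(5*x)/5 + 4*cos(5*x)/25; evaluating from 0 to pi: ∫_{0}^{pi} (4*x) cos(5*x) dx = (-4/25) - (4/25) = -8/25.
Hence a_5 = (2/pi)·(-8/25) = -16/(25*pi).

-16/(25*pi)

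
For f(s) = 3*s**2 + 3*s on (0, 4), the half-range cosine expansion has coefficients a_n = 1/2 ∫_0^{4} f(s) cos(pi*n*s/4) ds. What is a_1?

-240/pi**2

a_1 = 1/2 ∫_0^{4} (3*s**2 + 3*s) cos(pi*s/4) ds.
Integrating by parts twice (tabular method), an antiderivative of (3*s**2 + 3*s) cos(pi*s/4) is 12*s**2*sin(pi*s/4)/pi + 12*s*sin(pi*s/4)/pi + 96*s*cos(pi*s/4)/pi**2 - 384*sin(pi*s/4)/pi**3 + 48*cos(pi*s/4)/pi**2; evaluating from 0 to 4: ∫_{0}^{4} (3*s**2 + 3*s) cos(pi*s/4) ds = (-432/pi**2) - (48/pi**2) = -480/pi**2.
Hence a_1 = (1/2)·(-480/pi**2) = -240/pi**2.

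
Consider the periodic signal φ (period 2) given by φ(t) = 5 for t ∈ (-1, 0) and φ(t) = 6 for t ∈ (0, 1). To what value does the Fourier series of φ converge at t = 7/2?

t = 7/2 differs from t = -1/2 by 2 full period(s), and the series is 2-periodic.
φ is continuous at t = -1/2 with value 5, so the series converges to 5 there.

5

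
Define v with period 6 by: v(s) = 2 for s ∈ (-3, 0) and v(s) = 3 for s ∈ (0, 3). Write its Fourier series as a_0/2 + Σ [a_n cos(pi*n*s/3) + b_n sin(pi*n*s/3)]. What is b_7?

b_7 = 1/3 ∫_{-3}^{3} v(s) sin(7*pi*s/3) ds.
Split the integral at the breakpoints.
Directly, an antiderivative of (2) sin(7*pi*s/3) is -6*cos(7*pi*s/3)/(7*pi); evaluating from -3 to 0: ∫_{-3}^{0} (2) sin(7*pi*s/3) ds = (-6/(7*pi)) - (6/(7*pi)) = -12/(7*pi).
Directly, an antiderivative of (3) sin(7*pi*s/3) is -9*cos(7*pi*s/3)/(7*pi); evaluating from 0 to 3: ∫_{0}^{3} (3) sin(7*pi*s/3) ds = (9/(7*pi)) - (-9/(7*pi)) = 18/(7*pi).
Summing the pieces and multiplying by (1/3) gives b_7 = 2/(7*pi).

2/(7*pi)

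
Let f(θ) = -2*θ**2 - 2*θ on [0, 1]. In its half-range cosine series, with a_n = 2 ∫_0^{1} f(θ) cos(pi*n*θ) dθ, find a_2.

a_2 = 2 ∫_0^{1} (-2*θ**2 - 2*θ) cos(2*pi*θ) dθ.
Integrating by parts twice (tabular method), an antiderivative of (-2*θ**2 - 2*θ) cos(2*pi*θ) is -θ**2*sin(2*pi*θ)/pi - θ*sin(2*pi*θ)/pi - θ*cos(2*pi*θ)/pi**2 + sin(2*pi*θ)/(2*pi**3) - cos(2*pi*θ)/(2*pi**2); evaluating from 0 to 1: ∫_{0}^{1} (-2*θ**2 - 2*θ) cos(2*pi*θ) dθ = (-3/(2*pi**2)) - (-1/(2*pi**2)) = -1/pi**2.
Hence a_2 = 2·(-1/pi**2) = -2/pi**2.

-2/pi**2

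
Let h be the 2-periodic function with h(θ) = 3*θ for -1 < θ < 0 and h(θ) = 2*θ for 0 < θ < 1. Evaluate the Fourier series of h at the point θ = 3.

-1/2

θ = 3 differs from θ = -1 by 2 full period(s), and the series is 2-periodic.
At θ = -1 the one-sided limits are h(-1^-) = 2 and h(-1^+) = -3.
By Dirichlet's theorem the series converges to their average, [(2) + (-3)]/2 = -1/2.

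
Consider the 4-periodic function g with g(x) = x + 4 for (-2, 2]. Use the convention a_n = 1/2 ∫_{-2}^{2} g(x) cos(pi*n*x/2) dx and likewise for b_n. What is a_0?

8

a_0 = 1/2 ∫_{-2}^{2} g(x) dx = 1/2 · (16) = 8.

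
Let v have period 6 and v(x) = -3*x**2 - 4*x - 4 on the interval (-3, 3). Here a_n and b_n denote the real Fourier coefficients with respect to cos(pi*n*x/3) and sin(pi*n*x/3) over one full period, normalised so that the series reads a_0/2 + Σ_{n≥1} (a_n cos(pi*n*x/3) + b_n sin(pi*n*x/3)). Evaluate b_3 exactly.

b_3 = 1/3 ∫_{-3}^{3} v(x) sin(pi*x) dx.
Integrating by parts twice (tabular method), an antiderivative of (-3*x**2 - 4*x - 4) sin(pi*x) is 3*x**2*cos(pi*x)/pi - 6*x*sin(pi*x)/pi**2 + 4*x*cos(pi*x)/pi - 4*sin(pi*x)/pi**2 - 6*cos(pi*x)/pi**3 + 4*cos(pi*x)/pi; evaluating from -3 to 3: ∫_{-3}^{3} (-3*x**2 - 4*x - 4) sin(pi*x) dx = (-43/pi + 6/pi**3) - (-19/pi + 6/pi**3) = -24/pi.
Hence b_3 = (1/3)·(-24/pi) = -8/pi.

-8/pi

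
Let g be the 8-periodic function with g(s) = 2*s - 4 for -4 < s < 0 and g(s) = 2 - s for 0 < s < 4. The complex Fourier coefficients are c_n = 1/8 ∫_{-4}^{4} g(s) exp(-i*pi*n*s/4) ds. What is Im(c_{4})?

1/(2*pi)

Since g is real-valued, Im(c_{4}) = -1/8 ∫_{-4}^{4} g(s) sin(pi*s) ds = -b_{4}/2.
Split the integral at the breakpoints.
Integrating by parts (boundary term plus one more integral), an antiderivative of (2*s - 4) sin(pi*s) is -2*s*cos(pi*s)/pi + 2*sin(pi*s)/pi**2 + 4*cos(pi*s)/pi; evaluating from -4 to 0: ∫_{-4}^{0} (2*s - 4) sin(pi*s) ds = (4/pi) - (12/pi) = -8/pi.
Integrating by parts (boundary term plus one more integral), an antiderivative of (2 - s) sin(pi*s) is s*cos(pi*s)/pi - sin(pi*s)/pi**2 - 2*cos(pi*s)/pi; evaluating from 0 to 4: ∫_{0}^{4} (2 - s) sin(pi*s) ds = (2/pi) - (-2/pi) = 4/pi.
So ∫_{-4}^{4} g(s) sin(pi*s) ds = -4/pi.
Hence Im(c_{4}) = (-1/8)·(-4/pi) = 1/(2*pi).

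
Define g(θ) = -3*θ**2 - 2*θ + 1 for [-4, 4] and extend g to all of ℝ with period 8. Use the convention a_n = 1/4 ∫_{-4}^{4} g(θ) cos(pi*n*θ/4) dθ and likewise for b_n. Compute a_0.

-30

a_0 = 1/4 ∫_{-4}^{4} g(θ) dθ = 1/4 · (-120) = -30.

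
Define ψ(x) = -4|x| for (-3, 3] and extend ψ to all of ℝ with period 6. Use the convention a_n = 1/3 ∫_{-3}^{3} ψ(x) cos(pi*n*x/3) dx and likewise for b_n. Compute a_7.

48/(49*pi**2)

a_7 = 1/3 ∫_{-3}^{3} ψ(x) cos(7*pi*x/3) dx.
ψ is even and cos(7*pi*x/3) is even, so the integrand is even and a_7 = 2/3 ∫_0^{3} ψ(x) cos(7*pi*x/3) dx.
Integrating by parts (boundary term plus one more integral), an antiderivative of (-4*x) cos(7*pi*x/3) is -12*x*sin(7*pi*x/3)/(7*pi) - 36*cos(7*pi*x/3)/(49*pi**2); evaluating from 0 to 3: ∫_{0}^{3} (-4*x) cos(7*pi*x/3) dx = (36/(49*pi**2)) - (-36/(49*pi**2)) = 72/(49*pi**2).
Hence a_7 = (2/3)·(72/(49*pi**2)) = 48/(49*pi**2).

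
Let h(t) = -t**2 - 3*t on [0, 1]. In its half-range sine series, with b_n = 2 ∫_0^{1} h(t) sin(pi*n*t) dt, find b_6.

b_6 = 2 ∫_0^{1} (-t**2 - 3*t) sin(6*pi*t) dt.
Integrating by parts twice (tabular method), an antiderivative of (-t**2 - 3*t) sin(6*pi*t) is t**2*cos(6*pi*t)/(6*pi) - t*sin(6*pi*t)/(18*pi**2) + t*cos(6*pi*t)/(2*pi) - sin(6*pi*t)/(12*pi**2) - cos(6*pi*t)/(108*pi**3); evaluating from 0 to 1: ∫_{0}^{1} (-t**2 - 3*t) sin(6*pi*t) dt = ((-1 + 72*pi**2)/(108*pi**3)) - (-1/(108*pi**3)) = 2/(3*pi).
Hence b_6 = 2·(2/(3*pi)) = 4/(3*pi).

4/(3*pi)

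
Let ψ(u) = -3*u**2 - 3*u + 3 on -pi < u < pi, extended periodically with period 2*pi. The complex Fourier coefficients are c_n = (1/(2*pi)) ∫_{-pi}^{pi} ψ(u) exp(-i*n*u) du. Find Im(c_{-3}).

-1

Since ψ is real-valued, Im(c_{-3}) = -(1/(2*pi)) ∫_{-pi}^{pi} ψ(u) sin(-3*u) du = b_{3}/2.
Integrating by parts twice (tabular method), an antiderivative of (-3*u**2 - 3*u + 3) sin(-3*u) is -u**2*cos(3*u) + 2*u*sin(3*u)/3 - u*cos(3*u) + sin(3*u)/3 + 11*cos(3*u)/9; evaluating from -pi to pi: ∫_{-pi}^{pi} (-3*u**2 - 3*u + 3) sin(-3*u) du = (-11/9 + pi + pi**2) - (-pi - 11/9 + pi**2) = 2*pi.
Hence Im(c_{-3}) = (-1/(2*pi))·(2*pi) = -1.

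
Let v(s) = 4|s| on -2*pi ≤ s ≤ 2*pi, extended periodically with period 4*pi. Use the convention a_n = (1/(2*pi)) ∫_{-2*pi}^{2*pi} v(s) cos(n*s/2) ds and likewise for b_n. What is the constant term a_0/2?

a_0 = (1/(2*pi)) ∫_{-2*pi}^{2*pi} v(s) ds = (1/(2*pi)) · (16*pi**2) = 8*pi.
So the constant term a_0/2 = 4*pi.

4*pi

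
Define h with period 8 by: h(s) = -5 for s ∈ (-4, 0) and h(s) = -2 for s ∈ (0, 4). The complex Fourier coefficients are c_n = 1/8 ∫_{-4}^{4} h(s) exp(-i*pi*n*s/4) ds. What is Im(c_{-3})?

1/pi

Since h is real-valued, Im(c_{-3}) = -1/8 ∫_{-4}^{4} h(s) sin(-3*pi*s/4) ds = b_{3}/2.
Split the integral at the breakpoints.
Directly, an antiderivative of (-5) sin(-3*pi*s/4) is -20*cos(3*pi*s/4)/(3*pi); evaluating from -4 to 0: ∫_{-4}^{0} (-5) sin(-3*pi*s/4) ds = (-20/(3*pi)) - (20/(3*pi)) = -40/(3*pi).
Directly, an antiderivative of (-2) sin(-3*pi*s/4) is -8*cos(3*pi*s/4)/(3*pi); evaluating from 0 to 4: ∫_{0}^{4} (-2) sin(-3*pi*s/4) ds = (8/(3*pi)) - (-8/(3*pi)) = 16/(3*pi).
So ∫_{-4}^{4} h(s) sin(-3*pi*s/4) ds = -8/pi.
Hence Im(c_{-3}) = (-1/8)·(-8/pi) = 1/pi.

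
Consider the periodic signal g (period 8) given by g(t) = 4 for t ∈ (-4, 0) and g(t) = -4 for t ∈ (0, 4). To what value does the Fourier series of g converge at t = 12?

t = 12 differs from t = -4 by 2 full period(s), and the series is 8-periodic.
At t = -4 the one-sided limits are g(-4^-) = -4 and g(-4^+) = 4.
By Dirichlet's theorem the series converges to their average, [(-4) + (4)]/2 = 0.

0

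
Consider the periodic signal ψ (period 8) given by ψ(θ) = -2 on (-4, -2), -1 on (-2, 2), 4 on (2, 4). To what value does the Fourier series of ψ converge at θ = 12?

1

θ = 12 differs from θ = -4 by 2 full period(s), and the series is 8-periodic.
At θ = -4 the one-sided limits are ψ(-4^-) = 4 and ψ(-4^+) = -2.
By Dirichlet's theorem the series converges to their average, [(4) + (-2)]/2 = 1.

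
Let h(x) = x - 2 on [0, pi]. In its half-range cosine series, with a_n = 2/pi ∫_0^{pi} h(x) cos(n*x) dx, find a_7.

-4/(49*pi)

a_7 = 2/pi ∫_0^{pi} (x - 2) cos(7*x) dx.
Integrating by parts (boundary term plus one more integral), an antiderivative of (x - 2) cos(7*x) is x*sin(7*x)/7 - 2*sin(7*x)/7 + cos(7*x)/49; evaluating from 0 to pi: ∫_{0}^{pi} (x - 2) cos(7*x) dx = (-1/49) - (1/49) = -2/49.
Hence a_7 = (2/pi)·(-2/49) = -4/(49*pi).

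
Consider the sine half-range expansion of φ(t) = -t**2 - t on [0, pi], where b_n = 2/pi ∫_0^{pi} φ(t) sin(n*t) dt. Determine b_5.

2*(-25*pi**2 - 25*pi + 4)/(125*pi)

b_5 = 2/pi ∫_0^{pi} (-t**2 - t) sin(5*t) dt.
Integrating by parts twice (tabular method), an antiderivative of (-t**2 - t) sin(5*t) is t**2*cos(5*t)/5 - 2*t*sin(5*t)/25 + t*cos(5*t)/5 - sin(5*t)/25 - 2*cos(5*t)/125; evaluating from 0 to pi: ∫_{0}^{pi} (-t**2 - t) sin(5*t) dt = (-pi**2/5 - pi/5 + 2/125) - (-2/125) = -pi**2/5 - pi/5 + 4/125.
Hence b_5 = (2/pi)·(-pi**2/5 - pi/5 + 4/125) = 2*(-25*pi**2 - 25*pi + 4)/(125*pi).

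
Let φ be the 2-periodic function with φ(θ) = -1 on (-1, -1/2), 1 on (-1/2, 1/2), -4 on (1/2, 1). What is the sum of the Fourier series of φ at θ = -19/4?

θ = -19/4 differs from θ = -3/4 by -2 full period(s), and the series is 2-periodic.
φ is continuous at θ = -3/4 with value -1, so the series converges to -1 there.

-1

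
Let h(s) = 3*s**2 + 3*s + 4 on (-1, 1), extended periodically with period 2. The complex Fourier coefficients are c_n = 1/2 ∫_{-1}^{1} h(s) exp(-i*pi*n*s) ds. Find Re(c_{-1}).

Since h is real-valued, Re(c_{-1}) = 1/2 ∫_{-1}^{1} h(s) cos(-pi*s) ds = a_{1}/2.
Integrating by parts twice (tabular method), an antiderivative of (3*s**2 + 3*s + 4) cos(-pi*s) is 3*s**2*sin(pi*s)/pi + 3*s*sin(pi*s)/pi + 6*s*cos(pi*s)/pi**2 - 6*sin(pi*s)/pi**3 + 4*sin(pi*s)/pi + 3*cos(pi*s)/pi**2; evaluating from -1 to 1: ∫_{-1}^{1} (3*s**2 + 3*s + 4) cos(-pi*s) ds = (-9/pi**2) - (3/pi**2) = -12/pi**2.
Hence Re(c_{-1}) = (1/2)·(-12/pi**2) = -6/pi**2.

-6/pi**2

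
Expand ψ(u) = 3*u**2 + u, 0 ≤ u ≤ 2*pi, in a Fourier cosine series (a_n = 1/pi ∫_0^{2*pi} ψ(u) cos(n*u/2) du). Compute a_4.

a_4 = 1/pi ∫_0^{2*pi} (3*u**2 + u) cos(2*u) du.
Integrating by parts twice (tabular method), an antiderivative of (3*u**2 + u) cos(2*u) is 3*u**2*sin(2*u)/2 + u*sin(2*u)/2 + 3*u*cos(2*u)/2 - 3*sin(2*u)/4 + cos(2*u)/4; evaluating from 0 to 2*pi: ∫_{0}^{2*pi} (3*u**2 + u) cos(2*u) du = (1/4 + 3*pi) - (1/4) = 3*pi.
Hence a_4 = (1/pi)·(3*pi) = 3.

3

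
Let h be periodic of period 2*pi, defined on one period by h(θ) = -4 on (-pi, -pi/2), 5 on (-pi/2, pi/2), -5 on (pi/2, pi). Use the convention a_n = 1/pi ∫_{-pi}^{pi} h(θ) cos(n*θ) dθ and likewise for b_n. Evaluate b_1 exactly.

-1/pi

b_1 = 1/pi ∫_{-pi}^{pi} h(θ) sin(θ) dθ.
Split the integral at the breakpoints.
Directly, an antiderivative of (-4) sin(θ) is 4*cos(θ); evaluating from -pi to -pi/2: ∫_{-pi}^{-pi/2} (-4) sin(θ) dθ = (0) - (-4) = 4.
Directly, an antiderivative of (5) sin(θ) is -5*cos(θ); evaluating from -pi/2 to pi/2: ∫_{-pi/2}^{pi/2} (5) sin(θ) dθ = (0) - (0) = 0.
Directly, an antiderivative of (-5) sin(θ) is 5*cos(θ); evaluating from pi/2 to pi: ∫_{pi/2}^{pi} (-5) sin(θ) dθ = (-5) - (0) = -5.
Summing the pieces and multiplying by (1/pi) gives b_1 = -1/pi.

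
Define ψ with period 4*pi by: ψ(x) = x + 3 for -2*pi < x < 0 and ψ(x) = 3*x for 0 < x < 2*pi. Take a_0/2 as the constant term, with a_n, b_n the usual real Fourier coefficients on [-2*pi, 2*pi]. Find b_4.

b_4 = (1/(2*pi)) ∫_{-2*pi}^{2*pi} ψ(x) sin(2*x) dx.
Split the integral at the breakpoints.
Integrating by parts (boundary term plus one more integral), an antiderivative of (x + 3) sin(2*x) is -x*cos(2*x)/2 + sin(2*x)/4 - 3*cos(2*x)/2; evaluating from -2*pi to 0: ∫_{-2*pi}^{0} (x + 3) sin(2*x) dx = (-3/2) - (-3/2 + pi) = -pi.
Integrating by parts (boundary term plus one more integral), an antiderivative of (3*x) sin(2*x) is -3*x*cos(2*x)/2 + 3*sin(2*x)/4; evaluating from 0 to 2*pi: ∫_{0}^{2*pi} (3*x) sin(2*x) dx = (-3*pi) - (0) = -3*pi.
Summing the pieces and multiplying by (1/(2*pi)) gives b_4 = -2.

-2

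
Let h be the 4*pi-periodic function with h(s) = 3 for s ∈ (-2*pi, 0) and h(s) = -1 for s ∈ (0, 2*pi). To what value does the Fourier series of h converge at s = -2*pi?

s = -2*pi differs from s = 2*pi by -1 full period(s), and the series is 4*pi-periodic.
At s = 2*pi the one-sided limits are h(2*pi^-) = -1 and h(2*pi^+) = 3.
By Dirichlet's theorem the series converges to their average, [(-1) + (3)]/2 = 1.

1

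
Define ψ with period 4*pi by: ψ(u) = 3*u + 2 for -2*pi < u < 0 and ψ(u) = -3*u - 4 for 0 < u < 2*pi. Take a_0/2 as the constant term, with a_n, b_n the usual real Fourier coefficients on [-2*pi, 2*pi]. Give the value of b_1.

-12/pi

b_1 = (1/(2*pi)) ∫_{-2*pi}^{2*pi} ψ(u) sin(u/2) du.
Split the integral at the breakpoints.
Integrating by parts (boundary term plus one more integral), an antiderivative of (3*u + 2) sin(u/2) is -6*u*cos(u/2) + 12*sin(u/2) - 4*cos(u/2); evaluating from -2*pi to 0: ∫_{-2*pi}^{0} (3*u + 2) sin(u/2) du = (-4) - (4 - 12*pi) = -8 + 12*pi.
Integrating by parts (boundary term plus one more integral), an antiderivative of (-3*u - 4) sin(u/2) is 6*u*cos(u/2) - 12*sin(u/2) + 8*cos(u/2); evaluating from 0 to 2*pi: ∫_{0}^{2*pi} (-3*u - 4) sin(u/2) du = (-12*pi - 8) - (8) = -12*pi - 16.
Summing the pieces and multiplying by (1/(2*pi)) gives b_1 = -12/pi.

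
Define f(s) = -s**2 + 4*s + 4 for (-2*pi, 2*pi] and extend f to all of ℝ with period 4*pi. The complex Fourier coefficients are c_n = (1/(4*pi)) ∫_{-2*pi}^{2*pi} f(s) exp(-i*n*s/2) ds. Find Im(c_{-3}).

Since f is real-valued, Im(c_{-3}) = -(1/(4*pi)) ∫_{-2*pi}^{2*pi} f(s) sin(-3*s/2) ds = b_{3}/2.
Integrating by parts twice (tabular method), an antiderivative of (-s**2 + 4*s + 4) sin(-3*s/2) is -2*s**2*cos(3*s/2)/3 + 8*s*sin(3*s/2)/9 + 8*s*cos(3*s/2)/3 - 16*sin(3*s/2)/9 + 88*cos(3*s/2)/27; evaluating from -2*pi to 2*pi: ∫_{-2*pi}^{2*pi} (-s**2 + 4*s + 4) sin(-3*s/2) ds = (-16*pi/3 - 88/27 + 8*pi**2/3) - (-88/27 + 16*pi/3 + 8*pi**2/3) = -32*pi/3.
Hence Im(c_{-3}) = (-1/(4*pi))·(-32*pi/3) = 8/3.

8/3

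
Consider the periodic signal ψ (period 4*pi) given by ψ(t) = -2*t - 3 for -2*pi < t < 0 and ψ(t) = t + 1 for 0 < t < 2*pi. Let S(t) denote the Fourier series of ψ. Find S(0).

-1

At t = 0 the one-sided limits are ψ(0^-) = -3 and ψ(0^+) = 1.
By Dirichlet's theorem the series converges to their average, [(-3) + (1)]/2 = -1.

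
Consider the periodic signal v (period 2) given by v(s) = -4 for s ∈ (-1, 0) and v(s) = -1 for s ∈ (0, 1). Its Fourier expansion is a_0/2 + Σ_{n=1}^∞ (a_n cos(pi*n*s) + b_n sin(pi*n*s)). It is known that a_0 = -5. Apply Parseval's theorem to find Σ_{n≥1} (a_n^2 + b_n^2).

9/2

Parseval: a_0^2/2 + Σ_{n≥1} (a_n^2+b_n^2) = ∫_{-1}^{1} v(s)^2 ds = 17.
Subtract a_0^2/2 = 25/2: Σ (a_n^2+b_n^2) = 9/2.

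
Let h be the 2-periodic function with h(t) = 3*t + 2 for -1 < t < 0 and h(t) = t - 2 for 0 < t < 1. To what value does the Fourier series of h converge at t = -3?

-1

t = -3 differs from t = -1 by -1 full period(s), and the series is 2-periodic.
h is continuous at t = -1 with value -1, so the series converges to -1 there.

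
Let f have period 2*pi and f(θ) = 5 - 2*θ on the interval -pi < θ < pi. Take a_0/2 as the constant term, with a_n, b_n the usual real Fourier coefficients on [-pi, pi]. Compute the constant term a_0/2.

a_0 = 1/pi ∫_{-pi}^{pi} f(θ) dθ = 1/pi · (10*pi) = 10.
So the constant term a_0/2 = 5.

5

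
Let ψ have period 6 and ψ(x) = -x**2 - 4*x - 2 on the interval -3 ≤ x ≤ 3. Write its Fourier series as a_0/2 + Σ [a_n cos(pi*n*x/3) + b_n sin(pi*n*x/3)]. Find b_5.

-24/(5*pi)

b_5 = 1/3 ∫_{-3}^{3} ψ(x) sin(5*pi*x/3) dx.
Integrating by parts twice (tabular method), an antiderivative of (-x**2 - 4*x - 2) sin(5*pi*x/3) is 3*x**2*cos(5*pi*x/3)/(5*pi) - 18*x*sin(5*pi*x/3)/(25*pi**2) + 12*x*cos(5*pi*x/3)/(5*pi) - 36*sin(5*pi*x/3)/(25*pi**2) - 54*cos(5*pi*x/3)/(125*pi**3) + 6*cos(5*pi*x/3)/(5*pi); evaluating from -3 to 3: ∫_{-3}^{3} (-x**2 - 4*x - 2) sin(5*pi*x/3) dx = (3*(18 - 575*pi**2)/(125*pi**3)) - (3*(18 + 25*pi**2)/(125*pi**3)) = -72/(5*pi).
Hence b_5 = (1/3)·(-72/(5*pi)) = -24/(5*pi).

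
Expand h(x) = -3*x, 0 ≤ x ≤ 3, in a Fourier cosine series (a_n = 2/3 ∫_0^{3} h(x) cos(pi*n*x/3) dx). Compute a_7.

a_7 = 2/3 ∫_0^{3} (-3*x) cos(7*pi*x/3) dx.
Integrating by parts (boundary term plus one more integral), an antiderivative of (-3*x) cos(7*pi*x/3) is -9*x*sin(7*pi*x/3)/(7*pi) - 27*cos(7*pi*x/3)/(49*pi**2); evaluating from 0 to 3: ∫_{0}^{3} (-3*x) cos(7*pi*x/3) dx = (27/(49*pi**2)) - (-27/(49*pi**2)) = 54/(49*pi**2).
Hence a_7 = (2/3)·(54/(49*pi**2)) = 36/(49*pi**2).

36/(49*pi**2)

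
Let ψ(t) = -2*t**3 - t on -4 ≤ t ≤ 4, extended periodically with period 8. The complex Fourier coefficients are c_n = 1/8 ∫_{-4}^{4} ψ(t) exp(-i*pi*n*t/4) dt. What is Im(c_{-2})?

-96/pi**3 + 66/pi

Since ψ is real-valued, Im(c_{-2}) = -1/8 ∫_{-4}^{4} ψ(t) sin(-pi*t/2) dt = b_{2}/2.
ψ is odd and sin(-pi*t/2) is odd, so the integrand is even: ∫_{-4}^{4} ψ(t) sin(-pi*t/2) dt = 2∫_0^{4} ψ(t) sin(-pi*t/2) dt.
Integrating by parts three times (tabular method), an antiderivative of (-2*t**3 - t) sin(-pi*t/2) is -4*t**3*cos(pi*t/2)/pi + 24*t**2*sin(pi*t/2)/pi**2 - 2*t*cos(pi*t/2)/pi + 96*t*cos(pi*t/2)/pi**3 - 192*sin(pi*t/2)/pi**4 + 4*sin(pi*t/2)/pi**2; evaluating from 0 to 4: ∫_{0}^{4} (-2*t**3 - t) sin(-pi*t/2) dt = (-264/pi + 384/pi**3) - (0) = -264/pi + 384/pi**3.
So ∫_{-4}^{4} ψ(t) sin(-pi*t/2) dt = -528/pi + 768/pi**3.
Hence Im(c_{-2}) = (-1/8)·(-528/pi + 768/pi**3) = -96/pi**3 + 66/pi.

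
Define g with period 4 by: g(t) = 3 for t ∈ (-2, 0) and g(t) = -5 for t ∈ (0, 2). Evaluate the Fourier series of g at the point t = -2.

t = -2 differs from t = 2 by -1 full period(s), and the series is 4-periodic.
At t = 2 the one-sided limits are g(2^-) = -5 and g(2^+) = 3.
By Dirichlet's theorem the series converges to their average, [(-5) + (3)]/2 = -1.

-1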